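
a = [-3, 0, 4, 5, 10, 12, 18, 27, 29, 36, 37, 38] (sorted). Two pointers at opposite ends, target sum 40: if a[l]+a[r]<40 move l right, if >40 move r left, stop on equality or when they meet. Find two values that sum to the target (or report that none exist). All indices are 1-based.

[1,12] -3+38=35 <40 → l++
[2,12] 0+38=38 <40 → l++
[3,12] 4+38=42 >40 → r--
[3,11] 4+37=41 >40 → r--
[3,10] 4+36=40 → found

(4, 36)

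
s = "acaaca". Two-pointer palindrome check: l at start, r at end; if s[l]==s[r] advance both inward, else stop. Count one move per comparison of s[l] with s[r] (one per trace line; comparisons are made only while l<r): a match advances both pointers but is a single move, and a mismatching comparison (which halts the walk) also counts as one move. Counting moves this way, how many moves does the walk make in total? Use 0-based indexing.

3 moves

[0,5] 'a'=='a' → l++,r--
[1,4] 'c'=='c' → l++,r--
[2,3] 'a'=='a' → l++,r--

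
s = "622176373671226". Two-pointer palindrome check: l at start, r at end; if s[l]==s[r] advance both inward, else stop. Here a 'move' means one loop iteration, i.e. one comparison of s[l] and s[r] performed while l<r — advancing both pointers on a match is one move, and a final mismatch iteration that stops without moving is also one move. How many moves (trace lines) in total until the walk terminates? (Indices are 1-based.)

l=1 r=15: '6'=='6', l++,r--
l=2 r=14: '2'=='2', l++,r--
l=3 r=13: '2'=='2', l++,r--
l=4 r=12: '1'=='1', l++,r--
l=5 r=11: '7'=='7', l++,r--
l=6 r=10: '6'=='6', l++,r--
l=7 r=9: '3'=='3', l++,r--

7 moves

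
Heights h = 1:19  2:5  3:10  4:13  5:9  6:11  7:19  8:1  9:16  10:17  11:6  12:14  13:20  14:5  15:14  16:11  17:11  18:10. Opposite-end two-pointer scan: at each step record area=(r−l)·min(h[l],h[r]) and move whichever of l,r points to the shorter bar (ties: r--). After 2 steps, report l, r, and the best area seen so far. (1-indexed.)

[1,18] min(19,10)*17=170 best=170 * → r--
[1,17] min(19,11)*16=176 best=176 * → r--

l=1, r=16, best area=176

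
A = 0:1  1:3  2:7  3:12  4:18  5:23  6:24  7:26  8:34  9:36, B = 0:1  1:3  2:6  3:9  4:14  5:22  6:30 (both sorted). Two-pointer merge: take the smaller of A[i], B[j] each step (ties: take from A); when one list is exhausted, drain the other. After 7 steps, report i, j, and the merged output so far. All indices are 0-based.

i=3, j=4, merged so far=[1, 1, 3, 3, 6, 7, 9]

i=0 j=0: A[i]=1<=B[j]=1 take 1, i++
i=1 j=0: A[i]=3>B[j]=1 take 1, j++
i=1 j=1: A[i]=3<=B[j]=3 take 3, i++
i=2 j=1: A[i]=7>B[j]=3 take 3, j++
i=2 j=2: A[i]=7>B[j]=6 take 6, j++
i=2 j=3: A[i]=7<=B[j]=9 take 7, i++
i=3 j=3: A[i]=12>B[j]=9 take 9, j++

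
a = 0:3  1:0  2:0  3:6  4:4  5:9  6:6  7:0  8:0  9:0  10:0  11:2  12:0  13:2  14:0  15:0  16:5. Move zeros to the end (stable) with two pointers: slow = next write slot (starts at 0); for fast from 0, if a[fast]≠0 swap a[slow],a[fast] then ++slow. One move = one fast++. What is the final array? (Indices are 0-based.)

slow=0 fast=0: a[fast]=3≠0 swap→a[0]=3, slow++,fast++
slow=1 fast=1: a[fast]=0, fast++
slow=1 fast=2: a[fast]=0, fast++
slow=1 fast=3: a[fast]=6≠0 swap→a[1]=6, slow++,fast++
slow=2 fast=4: a[fast]=4≠0 swap→a[2]=4, slow++,fast++
slow=3 fast=5: a[fast]=9≠0 swap→a[3]=9, slow++,fast++
slow=4 fast=6: a[fast]=6≠0 swap→a[4]=6, slow++,fast++
slow=5 fast=7: a[fast]=0, fast++
slow=5 fast=8: a[fast]=0, fast++
slow=5 fast=9: a[fast]=0, fast++
slow=5 fast=10: a[fast]=0, fast++
slow=5 fast=11: a[fast]=2≠0 swap→a[5]=2, slow++,fast++
slow=6 fast=12: a[fast]=0, fast++
slow=6 fast=13: a[fast]=2≠0 swap→a[6]=2, slow++,fast++
slow=7 fast=14: a[fast]=0, fast++
slow=7 fast=15: a[fast]=0, fast++
slow=7 fast=16: a[fast]=5≠0 swap→a[7]=5, slow++,fast++

[3, 6, 4, 9, 6, 2, 2, 5, 0, 0, 0, 0, 0, 0, 0, 0, 0]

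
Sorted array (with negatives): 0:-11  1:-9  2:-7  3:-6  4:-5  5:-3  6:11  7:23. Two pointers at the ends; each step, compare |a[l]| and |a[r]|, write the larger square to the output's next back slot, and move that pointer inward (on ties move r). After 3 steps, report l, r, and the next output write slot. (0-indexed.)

l=1, r=5, next write slot=4

[0,7] |-11|<=|23| out[7]=529 → r--
[0,6] |-11|<=|11| out[6]=121 → r--
[0,5] |-11|>|-3| out[5]=121 → l++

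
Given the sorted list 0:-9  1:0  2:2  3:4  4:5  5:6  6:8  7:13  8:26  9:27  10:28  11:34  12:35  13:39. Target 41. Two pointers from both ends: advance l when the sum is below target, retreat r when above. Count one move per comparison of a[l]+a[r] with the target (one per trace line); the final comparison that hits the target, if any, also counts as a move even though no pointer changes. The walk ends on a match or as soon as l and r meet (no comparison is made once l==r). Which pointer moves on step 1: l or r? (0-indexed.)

[0,13] -9+39=30 <41 → l++

l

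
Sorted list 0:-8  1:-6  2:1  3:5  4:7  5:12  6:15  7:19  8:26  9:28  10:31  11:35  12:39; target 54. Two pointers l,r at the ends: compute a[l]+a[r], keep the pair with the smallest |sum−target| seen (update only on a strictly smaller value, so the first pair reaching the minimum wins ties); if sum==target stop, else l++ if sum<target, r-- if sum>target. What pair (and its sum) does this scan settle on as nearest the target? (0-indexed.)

[0,12] -8+39=31 d=23 * → l++
[1,12] -6+39=33 d=21 * → l++
[2,12] 1+39=40 d=14 * → l++
[3,12] 5+39=44 d=10 * → l++
[4,12] 7+39=46 d=8 * → l++
[5,12] 12+39=51 d=3 * → l++
[6,12] 15+39=54 d=0 * → stop

pair (15, 39) with sum 54 (|Δ|=0)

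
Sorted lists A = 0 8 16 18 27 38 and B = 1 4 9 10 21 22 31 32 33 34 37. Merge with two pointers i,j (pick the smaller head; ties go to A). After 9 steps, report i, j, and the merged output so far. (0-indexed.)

i=4, j=5, merged so far=[0, 1, 4, 8, 9, 10, 16, 18, 21]

[i=0,j=0] A[i]=0<=B[j]=1 take 0 → i++
[i=1,j=0] A[i]=8>B[j]=1 take 1 → j++
[i=1,j=1] A[i]=8>B[j]=4 take 4 → j++
[i=1,j=2] A[i]=8<=B[j]=9 take 8 → i++
[i=2,j=2] A[i]=16>B[j]=9 take 9 → j++
[i=2,j=3] A[i]=16>B[j]=10 take 10 → j++
[i=2,j=4] A[i]=16<=B[j]=21 take 16 → i++
[i=3,j=4] A[i]=18<=B[j]=21 take 18 → i++
[i=4,j=4] A[i]=27>B[j]=21 take 21 → j++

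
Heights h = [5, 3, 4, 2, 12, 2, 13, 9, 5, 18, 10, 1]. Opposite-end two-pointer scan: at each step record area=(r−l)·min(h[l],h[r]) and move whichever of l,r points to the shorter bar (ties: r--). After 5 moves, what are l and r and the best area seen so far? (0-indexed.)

[0,11] min(5,1)*11=11 best=11 * → r--
[0,10] min(5,10)*10=50 best=50 * → l++
[1,10] min(3,10)*9=27 best=50 → l++
[2,10] min(4,10)*8=32 best=50 → l++
[3,10] min(2,10)*7=14 best=50 → l++

l=4, r=10, best area=50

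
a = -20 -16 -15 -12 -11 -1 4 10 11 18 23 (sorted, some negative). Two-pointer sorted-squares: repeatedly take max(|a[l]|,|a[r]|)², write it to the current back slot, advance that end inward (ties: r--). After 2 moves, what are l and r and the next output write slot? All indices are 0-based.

l=1, r=9, next write slot=8

l=0 r=10: |-20|<=|23| out[10]=529, r--
l=0 r=9: |-20|>|18| out[9]=400, l++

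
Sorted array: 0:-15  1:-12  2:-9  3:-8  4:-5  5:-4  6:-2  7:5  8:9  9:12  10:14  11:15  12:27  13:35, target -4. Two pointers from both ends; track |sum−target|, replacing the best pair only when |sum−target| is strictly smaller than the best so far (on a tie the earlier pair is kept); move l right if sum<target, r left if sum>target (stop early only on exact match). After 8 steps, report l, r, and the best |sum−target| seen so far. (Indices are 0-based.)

l=2, r=7, best |Δ|=1

l=0 r=13: -15+35=20 d=24 *, r--
l=0 r=12: -15+27=12 d=16 *, r--
l=0 r=11: -15+15=0 d=4 *, r--
l=0 r=10: -15+14=-1 d=3 *, r--
l=0 r=9: -15+12=-3 d=1 *, r--
l=0 r=8: -15+9=-6 d=2, l++
l=1 r=8: -12+9=-3 d=1, r--
l=1 r=7: -12+5=-7 d=3, l++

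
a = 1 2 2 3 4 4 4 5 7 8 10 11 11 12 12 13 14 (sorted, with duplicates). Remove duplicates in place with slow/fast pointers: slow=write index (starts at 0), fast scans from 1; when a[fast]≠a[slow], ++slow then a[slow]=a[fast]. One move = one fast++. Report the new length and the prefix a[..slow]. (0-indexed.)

length 12; prefix = [1, 2, 3, 4, 5, 7, 8, 10, 11, 12, 13, 14]

slow=0 fast=1: a[fast]=2≠a[slow]=1 write a[1]=2, slow++,fast++
slow=1 fast=2: a[fast]=2=a[slow] dup, fast++
slow=1 fast=3: a[fast]=3≠a[slow]=2 write a[2]=3, slow++,fast++
slow=2 fast=4: a[fast]=4≠a[slow]=3 write a[3]=4, slow++,fast++
slow=3 fast=5: a[fast]=4=a[slow] dup, fast++
slow=3 fast=6: a[fast]=4=a[slow] dup, fast++
slow=3 fast=7: a[fast]=5≠a[slow]=4 write a[4]=5, slow++,fast++
slow=4 fast=8: a[fast]=7≠a[slow]=5 write a[5]=7, slow++,fast++
slow=5 fast=9: a[fast]=8≠a[slow]=7 write a[6]=8, slow++,fast++
slow=6 fast=10: a[fast]=10≠a[slow]=8 write a[7]=10, slow++,fast++
slow=7 fast=11: a[fast]=11≠a[slow]=10 write a[8]=11, slow++,fast++
slow=8 fast=12: a[fast]=11=a[slow] dup, fast++
slow=8 fast=13: a[fast]=12≠a[slow]=11 write a[9]=12, slow++,fast++
slow=9 fast=14: a[fast]=12=a[slow] dup, fast++
slow=9 fast=15: a[fast]=13≠a[slow]=12 write a[10]=13, slow++,fast++
slow=10 fast=16: a[fast]=14≠a[slow]=13 write a[11]=14, slow++,fast++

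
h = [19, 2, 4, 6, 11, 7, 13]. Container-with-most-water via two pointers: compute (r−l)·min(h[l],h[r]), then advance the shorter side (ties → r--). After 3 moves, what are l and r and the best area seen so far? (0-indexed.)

[0,6] min(19,13)*6=78 best=78 * → r--
[0,5] min(19,7)*5=35 best=78 → r--
[0,4] min(19,11)*4=44 best=78 → r--

l=0, r=3, best area=78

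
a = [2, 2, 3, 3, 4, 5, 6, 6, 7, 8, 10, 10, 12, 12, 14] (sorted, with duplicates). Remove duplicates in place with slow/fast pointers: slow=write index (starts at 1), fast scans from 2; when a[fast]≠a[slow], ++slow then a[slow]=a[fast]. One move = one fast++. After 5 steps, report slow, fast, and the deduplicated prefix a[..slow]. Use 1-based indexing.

(s=1,f=2) a[fast]=2=a[slow] dup → fast++
(s=1,f=3) a[fast]=3≠a[slow]=2 write a[2]=3 → slow++,fast++
(s=2,f=4) a[fast]=3=a[slow] dup → fast++
(s=2,f=5) a[fast]=4≠a[slow]=3 write a[3]=4 → slow++,fast++
(s=3,f=6) a[fast]=5≠a[slow]=4 write a[4]=5 → slow++,fast++

slow=4, fast=7, prefix=[2, 3, 4, 5]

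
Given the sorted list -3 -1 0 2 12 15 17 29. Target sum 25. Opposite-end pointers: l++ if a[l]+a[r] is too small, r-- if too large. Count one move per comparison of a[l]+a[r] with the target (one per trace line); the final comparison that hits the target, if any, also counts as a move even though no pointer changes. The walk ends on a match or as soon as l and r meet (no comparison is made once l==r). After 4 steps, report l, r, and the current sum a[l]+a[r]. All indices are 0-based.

[0,7] -3+29=26 >25 → r--
[0,6] -3+17=14 <25 → l++
[1,6] -1+17=16 <25 → l++
[2,6] 0+17=17 <25 → l++

l=3, r=6, sum=19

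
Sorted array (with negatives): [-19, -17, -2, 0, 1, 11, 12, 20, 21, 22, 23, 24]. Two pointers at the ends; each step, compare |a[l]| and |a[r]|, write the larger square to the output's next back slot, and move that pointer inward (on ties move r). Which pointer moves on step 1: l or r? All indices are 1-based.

r

[1,12] |-19|<=|24| out[12]=576 → r--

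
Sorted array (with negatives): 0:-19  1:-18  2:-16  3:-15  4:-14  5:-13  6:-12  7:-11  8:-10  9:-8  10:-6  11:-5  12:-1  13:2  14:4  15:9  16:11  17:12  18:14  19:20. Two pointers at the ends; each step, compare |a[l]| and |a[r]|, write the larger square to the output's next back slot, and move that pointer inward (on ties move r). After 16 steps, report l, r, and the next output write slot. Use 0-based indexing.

l=11, r=14, next write slot=3

l=0 r=19: |-19|<=|20| out[19]=400, r--
l=0 r=18: |-19|>|14| out[18]=361, l++
l=1 r=18: |-18|>|14| out[17]=324, l++
l=2 r=18: |-16|>|14| out[16]=256, l++
l=3 r=18: |-15|>|14| out[15]=225, l++
l=4 r=18: |-14|<=|14| out[14]=196, r--
l=4 r=17: |-14|>|12| out[13]=196, l++
l=5 r=17: |-13|>|12| out[12]=169, l++
l=6 r=17: |-12|<=|12| out[11]=144, r--
l=6 r=16: |-12|>|11| out[10]=144, l++
l=7 r=16: |-11|<=|11| out[9]=121, r--
l=7 r=15: |-11|>|9| out[8]=121, l++
l=8 r=15: |-10|>|9| out[7]=100, l++
l=9 r=15: |-8|<=|9| out[6]=81, r--
l=9 r=14: |-8|>|4| out[5]=64, l++
l=10 r=14: |-6|>|4| out[4]=36, l++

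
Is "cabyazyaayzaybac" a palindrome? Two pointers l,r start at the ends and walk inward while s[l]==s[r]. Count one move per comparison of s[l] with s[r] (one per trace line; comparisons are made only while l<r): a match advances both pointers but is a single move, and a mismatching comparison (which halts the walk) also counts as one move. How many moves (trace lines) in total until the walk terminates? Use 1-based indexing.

[1,16] 'c'=='c' → l++,r--
[2,15] 'a'=='a' → l++,r--
[3,14] 'b'=='b' → l++,r--
[4,13] 'y'=='y' → l++,r--
[5,12] 'a'=='a' → l++,r--
[6,11] 'z'=='z' → l++,r--
[7,10] 'y'=='y' → l++,r--
[8,9] 'a'=='a' → l++,r--

8 moves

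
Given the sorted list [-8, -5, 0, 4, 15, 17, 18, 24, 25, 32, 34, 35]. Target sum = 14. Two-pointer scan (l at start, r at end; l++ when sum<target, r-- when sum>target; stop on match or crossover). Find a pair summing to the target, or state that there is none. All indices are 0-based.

no pair

[0,11] -8+35=27 >14 → r--
[0,10] -8+34=26 >14 → r--
[0,9] -8+32=24 >14 → r--
[0,8] -8+25=17 >14 → r--
[0,7] -8+24=16 >14 → r--
[0,6] -8+18=10 <14 → l++
[1,6] -5+18=13 <14 → l++
[2,6] 0+18=18 >14 → r--
[2,5] 0+17=17 >14 → r--
[2,4] 0+15=15 >14 → r--
[2,3] 0+4=4 <14 → l++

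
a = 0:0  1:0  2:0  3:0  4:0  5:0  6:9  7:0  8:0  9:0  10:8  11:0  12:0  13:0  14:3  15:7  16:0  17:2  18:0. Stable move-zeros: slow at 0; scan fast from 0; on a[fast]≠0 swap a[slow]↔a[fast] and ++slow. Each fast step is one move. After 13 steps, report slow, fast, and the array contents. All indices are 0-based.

slow=2, fast=13, a=[9, 8, 0, 0, 0, 0, 0, 0, 0, 0, 0, 0, 0, 0, 3, 7, 0, 2, 0]

slow=0 fast=0: a[fast]=0, fast++
slow=0 fast=1: a[fast]=0, fast++
slow=0 fast=2: a[fast]=0, fast++
slow=0 fast=3: a[fast]=0, fast++
slow=0 fast=4: a[fast]=0, fast++
slow=0 fast=5: a[fast]=0, fast++
slow=0 fast=6: a[fast]=9≠0 swap→a[0]=9, slow++,fast++
slow=1 fast=7: a[fast]=0, fast++
slow=1 fast=8: a[fast]=0, fast++
slow=1 fast=9: a[fast]=0, fast++
slow=1 fast=10: a[fast]=8≠0 swap→a[1]=8, slow++,fast++
slow=2 fast=11: a[fast]=0, fast++
slow=2 fast=12: a[fast]=0, fast++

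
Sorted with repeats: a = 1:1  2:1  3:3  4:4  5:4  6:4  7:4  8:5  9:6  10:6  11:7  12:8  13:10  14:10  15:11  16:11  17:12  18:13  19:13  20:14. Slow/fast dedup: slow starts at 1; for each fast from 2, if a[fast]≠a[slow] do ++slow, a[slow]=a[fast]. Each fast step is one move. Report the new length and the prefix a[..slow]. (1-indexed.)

(s=1,f=2) a[fast]=1=a[slow] dup → fast++
(s=1,f=3) a[fast]=3≠a[slow]=1 write a[2]=3 → slow++,fast++
(s=2,f=4) a[fast]=4≠a[slow]=3 write a[3]=4 → slow++,fast++
(s=3,f=5) a[fast]=4=a[slow] dup → fast++
(s=3,f=6) a[fast]=4=a[slow] dup → fast++
(s=3,f=7) a[fast]=4=a[slow] dup → fast++
(s=3,f=8) a[fast]=5≠a[slow]=4 write a[4]=5 → slow++,fast++
(s=4,f=9) a[fast]=6≠a[slow]=5 write a[5]=6 → slow++,fast++
(s=5,f=10) a[fast]=6=a[slow] dup → fast++
(s=5,f=11) a[fast]=7≠a[slow]=6 write a[6]=7 → slow++,fast++
(s=6,f=12) a[fast]=8≠a[slow]=7 write a[7]=8 → slow++,fast++
(s=7,f=13) a[fast]=10≠a[slow]=8 write a[8]=10 → slow++,fast++
(s=8,f=14) a[fast]=10=a[slow] dup → fast++
(s=8,f=15) a[fast]=11≠a[slow]=10 write a[9]=11 → slow++,fast++
(s=9,f=16) a[fast]=11=a[slow] dup → fast++
(s=9,f=17) a[fast]=12≠a[slow]=11 write a[10]=12 → slow++,fast++
(s=10,f=18) a[fast]=13≠a[slow]=12 write a[11]=13 → slow++,fast++
(s=11,f=19) a[fast]=13=a[slow] dup → fast++
(s=11,f=20) a[fast]=14≠a[slow]=13 write a[12]=14 → slow++,fast++

length 12; prefix = [1, 3, 4, 5, 6, 7, 8, 10, 11, 12, 13, 14]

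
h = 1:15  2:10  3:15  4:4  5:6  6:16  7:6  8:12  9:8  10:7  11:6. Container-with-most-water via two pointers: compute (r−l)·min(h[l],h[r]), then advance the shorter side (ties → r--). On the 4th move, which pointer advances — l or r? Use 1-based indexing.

[1,11] min(15,6)*10=60 best=60 * → r--
[1,10] min(15,7)*9=63 best=63 * → r--
[1,9] min(15,8)*8=64 best=64 * → r--
[1,8] min(15,12)*7=84 best=84 * → r--

r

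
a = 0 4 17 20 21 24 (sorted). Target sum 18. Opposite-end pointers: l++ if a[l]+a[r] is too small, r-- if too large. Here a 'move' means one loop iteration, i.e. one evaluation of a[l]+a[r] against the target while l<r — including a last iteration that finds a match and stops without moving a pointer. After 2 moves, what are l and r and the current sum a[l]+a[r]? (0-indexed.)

l=0, r=3, sum=20

l=0 r=5: 0+24=24 >18, r--
l=0 r=4: 0+21=21 >18, r--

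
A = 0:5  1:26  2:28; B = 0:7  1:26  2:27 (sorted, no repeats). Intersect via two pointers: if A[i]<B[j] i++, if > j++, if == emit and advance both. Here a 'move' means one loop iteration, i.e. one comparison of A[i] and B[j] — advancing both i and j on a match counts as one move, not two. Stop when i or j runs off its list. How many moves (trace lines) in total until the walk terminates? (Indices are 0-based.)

4 moves

i=0 j=0: 5<7, i++
i=1 j=0: 26>7, j++
i=1 j=1: 26==26 emit, i++,j++
i=2 j=2: 28>27, j++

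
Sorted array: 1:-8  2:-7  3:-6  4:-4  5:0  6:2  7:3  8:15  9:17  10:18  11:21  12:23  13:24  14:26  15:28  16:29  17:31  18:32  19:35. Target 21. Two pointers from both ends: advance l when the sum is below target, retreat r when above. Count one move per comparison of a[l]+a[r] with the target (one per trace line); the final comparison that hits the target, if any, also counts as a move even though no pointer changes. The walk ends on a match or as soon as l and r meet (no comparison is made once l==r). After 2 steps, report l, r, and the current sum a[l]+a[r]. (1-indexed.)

l=1, r=17, sum=23

l=1 r=19: -8+35=27 >21, r--
l=1 r=18: -8+32=24 >21, r--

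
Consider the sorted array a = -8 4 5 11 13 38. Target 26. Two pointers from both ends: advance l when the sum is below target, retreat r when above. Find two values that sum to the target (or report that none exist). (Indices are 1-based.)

l=1 r=6: -8+38=30 >26, r--
l=1 r=5: -8+13=5 <26, l++
l=2 r=5: 4+13=17 <26, l++
l=3 r=5: 5+13=18 <26, l++
l=4 r=5: 11+13=24 <26, l++

no pair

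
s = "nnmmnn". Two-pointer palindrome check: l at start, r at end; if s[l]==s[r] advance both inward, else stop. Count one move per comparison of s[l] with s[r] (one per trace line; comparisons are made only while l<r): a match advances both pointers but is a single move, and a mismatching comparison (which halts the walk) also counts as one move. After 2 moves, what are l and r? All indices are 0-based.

l=2, r=3

l=0 r=5: 'n'=='n', l++,r--
l=1 r=4: 'n'=='n', l++,r--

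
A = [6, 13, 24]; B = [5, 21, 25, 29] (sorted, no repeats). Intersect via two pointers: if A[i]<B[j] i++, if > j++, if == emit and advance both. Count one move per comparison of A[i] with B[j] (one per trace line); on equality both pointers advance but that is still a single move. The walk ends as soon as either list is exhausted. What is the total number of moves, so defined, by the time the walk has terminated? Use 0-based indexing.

[i=0,j=0] 6>5 → j++
[i=0,j=1] 6<21 → i++
[i=1,j=1] 13<21 → i++
[i=2,j=1] 24>21 → j++
[i=2,j=2] 24<25 → i++

5 moves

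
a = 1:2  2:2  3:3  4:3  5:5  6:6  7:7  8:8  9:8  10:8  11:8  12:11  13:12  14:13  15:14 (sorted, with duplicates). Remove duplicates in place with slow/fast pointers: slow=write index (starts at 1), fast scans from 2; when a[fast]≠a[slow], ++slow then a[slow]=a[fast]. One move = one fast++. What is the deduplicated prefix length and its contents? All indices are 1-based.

length 10; prefix = [2, 3, 5, 6, 7, 8, 11, 12, 13, 14]

(s=1,f=2) a[fast]=2=a[slow] dup → fast++
(s=1,f=3) a[fast]=3≠a[slow]=2 write a[2]=3 → slow++,fast++
(s=2,f=4) a[fast]=3=a[slow] dup → fast++
(s=2,f=5) a[fast]=5≠a[slow]=3 write a[3]=5 → slow++,fast++
(s=3,f=6) a[fast]=6≠a[slow]=5 write a[4]=6 → slow++,fast++
(s=4,f=7) a[fast]=7≠a[slow]=6 write a[5]=7 → slow++,fast++
(s=5,f=8) a[fast]=8≠a[slow]=7 write a[6]=8 → slow++,fast++
(s=6,f=9) a[fast]=8=a[slow] dup → fast++
(s=6,f=10) a[fast]=8=a[slow] dup → fast++
(s=6,f=11) a[fast]=8=a[slow] dup → fast++
(s=6,f=12) a[fast]=11≠a[slow]=8 write a[7]=11 → slow++,fast++
(s=7,f=13) a[fast]=12≠a[slow]=11 write a[8]=12 → slow++,fast++
(s=8,f=14) a[fast]=13≠a[slow]=12 write a[9]=13 → slow++,fast++
(s=9,f=15) a[fast]=14≠a[slow]=13 write a[10]=14 → slow++,fast++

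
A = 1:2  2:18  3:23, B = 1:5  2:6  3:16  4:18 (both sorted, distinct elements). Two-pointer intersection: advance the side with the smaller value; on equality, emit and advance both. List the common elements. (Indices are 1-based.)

intersection = [18]

[i=1,j=1] 2<5 → i++
[i=2,j=1] 18>5 → j++
[i=2,j=2] 18>6 → j++
[i=2,j=3] 18>16 → j++
[i=2,j=4] 18==18 emit → i++,j++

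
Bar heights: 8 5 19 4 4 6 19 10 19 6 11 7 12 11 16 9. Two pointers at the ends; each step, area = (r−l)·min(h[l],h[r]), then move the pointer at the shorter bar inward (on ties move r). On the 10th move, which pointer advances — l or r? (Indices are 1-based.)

[1,16] min(8,9)*15=120 best=120 * → l++
[2,16] min(5,9)*14=70 best=120 → l++
[3,16] min(19,9)*13=117 best=120 → r--
[3,15] min(19,16)*12=192 best=192 * → r--
[3,14] min(19,11)*11=121 best=192 → r--
[3,13] min(19,12)*10=120 best=192 → r--
[3,12] min(19,7)*9=63 best=192 → r--
[3,11] min(19,11)*8=88 best=192 → r--
[3,10] min(19,6)*7=42 best=192 → r--
[3,9] min(19,19)*6=114 best=192 → r--

r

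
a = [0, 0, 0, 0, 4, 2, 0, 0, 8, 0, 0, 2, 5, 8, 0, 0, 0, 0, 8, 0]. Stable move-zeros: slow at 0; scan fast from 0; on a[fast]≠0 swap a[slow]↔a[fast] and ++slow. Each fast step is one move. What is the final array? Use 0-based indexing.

slow=0 fast=0: a[fast]=0, fast++
slow=0 fast=1: a[fast]=0, fast++
slow=0 fast=2: a[fast]=0, fast++
slow=0 fast=3: a[fast]=0, fast++
slow=0 fast=4: a[fast]=4≠0 swap→a[0]=4, slow++,fast++
slow=1 fast=5: a[fast]=2≠0 swap→a[1]=2, slow++,fast++
slow=2 fast=6: a[fast]=0, fast++
slow=2 fast=7: a[fast]=0, fast++
slow=2 fast=8: a[fast]=8≠0 swap→a[2]=8, slow++,fast++
slow=3 fast=9: a[fast]=0, fast++
slow=3 fast=10: a[fast]=0, fast++
slow=3 fast=11: a[fast]=2≠0 swap→a[3]=2, slow++,fast++
slow=4 fast=12: a[fast]=5≠0 swap→a[4]=5, slow++,fast++
slow=5 fast=13: a[fast]=8≠0 swap→a[5]=8, slow++,fast++
slow=6 fast=14: a[fast]=0, fast++
slow=6 fast=15: a[fast]=0, fast++
slow=6 fast=16: a[fast]=0, fast++
slow=6 fast=17: a[fast]=0, fast++
slow=6 fast=18: a[fast]=8≠0 swap→a[6]=8, slow++,fast++
slow=7 fast=19: a[fast]=0, fast++

[4, 2, 8, 2, 5, 8, 8, 0, 0, 0, 0, 0, 0, 0, 0, 0, 0, 0, 0, 0]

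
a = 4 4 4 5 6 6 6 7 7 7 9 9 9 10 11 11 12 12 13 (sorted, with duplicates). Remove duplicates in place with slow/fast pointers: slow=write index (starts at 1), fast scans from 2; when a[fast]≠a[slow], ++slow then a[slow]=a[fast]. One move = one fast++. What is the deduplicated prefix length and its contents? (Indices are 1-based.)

(s=1,f=2) a[fast]=4=a[slow] dup → fast++
(s=1,f=3) a[fast]=4=a[slow] dup → fast++
(s=1,f=4) a[fast]=5≠a[slow]=4 write a[2]=5 → slow++,fast++
(s=2,f=5) a[fast]=6≠a[slow]=5 write a[3]=6 → slow++,fast++
(s=3,f=6) a[fast]=6=a[slow] dup → fast++
(s=3,f=7) a[fast]=6=a[slow] dup → fast++
(s=3,f=8) a[fast]=7≠a[slow]=6 write a[4]=7 → slow++,fast++
(s=4,f=9) a[fast]=7=a[slow] dup → fast++
(s=4,f=10) a[fast]=7=a[slow] dup → fast++
(s=4,f=11) a[fast]=9≠a[slow]=7 write a[5]=9 → slow++,fast++
(s=5,f=12) a[fast]=9=a[slow] dup → fast++
(s=5,f=13) a[fast]=9=a[slow] dup → fast++
(s=5,f=14) a[fast]=10≠a[slow]=9 write a[6]=10 → slow++,fast++
(s=6,f=15) a[fast]=11≠a[slow]=10 write a[7]=11 → slow++,fast++
(s=7,f=16) a[fast]=11=a[slow] dup → fast++
(s=7,f=17) a[fast]=12≠a[slow]=11 write a[8]=12 → slow++,fast++
(s=8,f=18) a[fast]=12=a[slow] dup → fast++
(s=8,f=19) a[fast]=13≠a[slow]=12 write a[9]=13 → slow++,fast++

length 9; prefix = [4, 5, 6, 7, 9, 10, 11, 12, 13]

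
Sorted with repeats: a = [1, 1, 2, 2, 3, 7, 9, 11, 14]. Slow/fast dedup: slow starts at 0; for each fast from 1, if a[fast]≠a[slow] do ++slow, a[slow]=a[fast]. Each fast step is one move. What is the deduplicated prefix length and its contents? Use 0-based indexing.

length 7; prefix = [1, 2, 3, 7, 9, 11, 14]

slow=0 fast=1: a[fast]=1=a[slow] dup, fast++
slow=0 fast=2: a[fast]=2≠a[slow]=1 write a[1]=2, slow++,fast++
slow=1 fast=3: a[fast]=2=a[slow] dup, fast++
slow=1 fast=4: a[fast]=3≠a[slow]=2 write a[2]=3, slow++,fast++
slow=2 fast=5: a[fast]=7≠a[slow]=3 write a[3]=7, slow++,fast++
slow=3 fast=6: a[fast]=9≠a[slow]=7 write a[4]=9, slow++,fast++
slow=4 fast=7: a[fast]=11≠a[slow]=9 write a[5]=11, slow++,fast++
slow=5 fast=8: a[fast]=14≠a[slow]=11 write a[6]=14, slow++,fast++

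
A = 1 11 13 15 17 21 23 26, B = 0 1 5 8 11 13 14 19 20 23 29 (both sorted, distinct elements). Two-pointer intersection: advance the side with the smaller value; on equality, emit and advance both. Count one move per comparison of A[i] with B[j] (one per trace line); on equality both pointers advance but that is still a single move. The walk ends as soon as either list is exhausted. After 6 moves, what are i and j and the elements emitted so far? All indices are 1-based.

i=4, j=7, emitted=[1, 11, 13]

[i=1,j=1] 1>0 → j++
[i=1,j=2] 1==1 emit → i++,j++
[i=2,j=3] 11>5 → j++
[i=2,j=4] 11>8 → j++
[i=2,j=5] 11==11 emit → i++,j++
[i=3,j=6] 13==13 emit → i++,j++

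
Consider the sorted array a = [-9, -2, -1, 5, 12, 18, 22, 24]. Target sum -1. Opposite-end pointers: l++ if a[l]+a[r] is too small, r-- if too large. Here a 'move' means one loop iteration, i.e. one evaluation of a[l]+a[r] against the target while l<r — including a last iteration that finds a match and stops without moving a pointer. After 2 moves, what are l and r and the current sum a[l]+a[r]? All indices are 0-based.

[0,7] -9+24=15 >-1 → r--
[0,6] -9+22=13 >-1 → r--

l=0, r=5, sum=9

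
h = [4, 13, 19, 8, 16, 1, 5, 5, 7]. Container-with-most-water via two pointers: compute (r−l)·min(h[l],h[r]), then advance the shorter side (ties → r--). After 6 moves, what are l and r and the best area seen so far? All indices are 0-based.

[0,8] min(4,7)*8=32 best=32 * → l++
[1,8] min(13,7)*7=49 best=49 * → r--
[1,7] min(13,5)*6=30 best=49 → r--
[1,6] min(13,5)*5=25 best=49 → r--
[1,5] min(13,1)*4=4 best=49 → r--
[1,4] min(13,16)*3=39 best=49 → l++

l=2, r=4, best area=49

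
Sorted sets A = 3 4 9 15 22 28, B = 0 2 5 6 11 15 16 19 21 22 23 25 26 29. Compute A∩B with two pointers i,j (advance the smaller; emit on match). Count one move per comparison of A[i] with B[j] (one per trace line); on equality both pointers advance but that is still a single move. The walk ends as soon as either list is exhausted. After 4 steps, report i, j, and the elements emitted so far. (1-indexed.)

[i=1,j=1] 3>0 → j++
[i=1,j=2] 3>2 → j++
[i=1,j=3] 3<5 → i++
[i=2,j=3] 4<5 → i++

i=3, j=3, emitted=[]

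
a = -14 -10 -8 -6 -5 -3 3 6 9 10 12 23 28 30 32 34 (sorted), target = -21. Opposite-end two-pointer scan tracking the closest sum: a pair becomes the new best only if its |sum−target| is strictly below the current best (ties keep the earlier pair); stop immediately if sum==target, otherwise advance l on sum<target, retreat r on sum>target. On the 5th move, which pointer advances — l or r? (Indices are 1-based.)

[1,16] -14+34=20 d=41 * → r--
[1,15] -14+32=18 d=39 * → r--
[1,14] -14+30=16 d=37 * → r--
[1,13] -14+28=14 d=35 * → r--
[1,12] -14+23=9 d=30 * → r--

r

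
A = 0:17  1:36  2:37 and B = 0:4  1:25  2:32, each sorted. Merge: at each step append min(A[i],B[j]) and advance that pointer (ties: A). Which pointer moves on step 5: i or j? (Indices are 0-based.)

[i=0,j=0] A[i]=17>B[j]=4 take 4 → j++
[i=0,j=1] A[i]=17<=B[j]=25 take 17 → i++
[i=1,j=1] A[i]=36>B[j]=25 take 25 → j++
[i=1,j=2] A[i]=36>B[j]=32 take 32 → j++
[i=1,j=3] B done, take A[i]=36 → i++

i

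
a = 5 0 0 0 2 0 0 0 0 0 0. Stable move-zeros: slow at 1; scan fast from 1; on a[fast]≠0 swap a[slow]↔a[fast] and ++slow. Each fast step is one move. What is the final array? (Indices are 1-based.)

(s=1,f=1) a[fast]=5≠0 swap→a[1]=5 → slow++,fast++
(s=2,f=2) a[fast]=0 → fast++
(s=2,f=3) a[fast]=0 → fast++
(s=2,f=4) a[fast]=0 → fast++
(s=2,f=5) a[fast]=2≠0 swap→a[2]=2 → slow++,fast++
(s=3,f=6) a[fast]=0 → fast++
(s=3,f=7) a[fast]=0 → fast++
(s=3,f=8) a[fast]=0 → fast++
(s=3,f=9) a[fast]=0 → fast++
(s=3,f=10) a[fast]=0 → fast++
(s=3,f=11) a[fast]=0 → fast++

[5, 2, 0, 0, 0, 0, 0, 0, 0, 0, 0]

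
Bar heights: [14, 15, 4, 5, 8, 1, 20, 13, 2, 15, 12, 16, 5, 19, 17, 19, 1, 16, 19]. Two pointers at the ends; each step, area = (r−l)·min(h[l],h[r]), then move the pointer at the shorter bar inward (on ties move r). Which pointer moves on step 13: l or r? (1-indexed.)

r

l=1 r=19: min(14,19)*18=252 best=252 *, l++
l=2 r=19: min(15,19)*17=255 best=255 *, l++
l=3 r=19: min(4,19)*16=64 best=255, l++
l=4 r=19: min(5,19)*15=75 best=255, l++
l=5 r=19: min(8,19)*14=112 best=255, l++
l=6 r=19: min(1,19)*13=13 best=255, l++
l=7 r=19: min(20,19)*12=228 best=255, r--
l=7 r=18: min(20,16)*11=176 best=255, r--
l=7 r=17: min(20,1)*10=10 best=255, r--
l=7 r=16: min(20,19)*9=171 best=255, r--
l=7 r=15: min(20,17)*8=136 best=255, r--
l=7 r=14: min(20,19)*7=133 best=255, r--
l=7 r=13: min(20,5)*6=30 best=255, r--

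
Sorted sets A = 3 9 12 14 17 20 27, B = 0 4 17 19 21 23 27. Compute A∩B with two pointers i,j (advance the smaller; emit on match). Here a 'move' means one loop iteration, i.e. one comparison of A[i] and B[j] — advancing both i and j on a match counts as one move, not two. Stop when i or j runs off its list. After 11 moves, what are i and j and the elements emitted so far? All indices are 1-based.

i=7, j=7, emitted=[17]

[i=1,j=1] 3>0 → j++
[i=1,j=2] 3<4 → i++
[i=2,j=2] 9>4 → j++
[i=2,j=3] 9<17 → i++
[i=3,j=3] 12<17 → i++
[i=4,j=3] 14<17 → i++
[i=5,j=3] 17==17 emit → i++,j++
[i=6,j=4] 20>19 → j++
[i=6,j=5] 20<21 → i++
[i=7,j=5] 27>21 → j++
[i=7,j=6] 27>23 → j++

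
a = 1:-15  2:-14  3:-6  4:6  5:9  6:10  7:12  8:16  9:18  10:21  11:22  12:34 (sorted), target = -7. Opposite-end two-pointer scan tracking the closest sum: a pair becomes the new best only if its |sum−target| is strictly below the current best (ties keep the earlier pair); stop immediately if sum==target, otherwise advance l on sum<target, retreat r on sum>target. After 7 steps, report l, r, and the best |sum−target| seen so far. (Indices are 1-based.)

l=1, r=5, best |Δ|=2

l=1 r=12: -15+34=19 d=26 *, r--
l=1 r=11: -15+22=7 d=14 *, r--
l=1 r=10: -15+21=6 d=13 *, r--
l=1 r=9: -15+18=3 d=10 *, r--
l=1 r=8: -15+16=1 d=8 *, r--
l=1 r=7: -15+12=-3 d=4 *, r--
l=1 r=6: -15+10=-5 d=2 *, r--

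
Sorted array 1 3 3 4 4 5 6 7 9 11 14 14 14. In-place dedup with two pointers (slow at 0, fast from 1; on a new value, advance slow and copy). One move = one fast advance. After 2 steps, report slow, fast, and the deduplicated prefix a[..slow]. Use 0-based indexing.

slow=0 fast=1: a[fast]=3≠a[slow]=1 write a[1]=3, slow++,fast++
slow=1 fast=2: a[fast]=3=a[slow] dup, fast++

slow=1, fast=3, prefix=[1, 3]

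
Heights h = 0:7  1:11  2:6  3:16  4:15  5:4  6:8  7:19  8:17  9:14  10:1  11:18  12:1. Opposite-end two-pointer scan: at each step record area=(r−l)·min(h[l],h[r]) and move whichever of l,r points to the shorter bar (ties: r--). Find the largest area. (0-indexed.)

[0,12] min(7,1)*12=12 best=12 * → r--
[0,11] min(7,18)*11=77 best=77 * → l++
[1,11] min(11,18)*10=110 best=110 * → l++
[2,11] min(6,18)*9=54 best=110 → l++
[3,11] min(16,18)*8=128 best=128 * → l++
[4,11] min(15,18)*7=105 best=128 → l++
[5,11] min(4,18)*6=24 best=128 → l++
[6,11] min(8,18)*5=40 best=128 → l++
[7,11] min(19,18)*4=72 best=128 → r--
[7,10] min(19,1)*3=3 best=128 → r--
[7,9] min(19,14)*2=28 best=128 → r--
[7,8] min(19,17)*1=17 best=128 → r--

max area = 128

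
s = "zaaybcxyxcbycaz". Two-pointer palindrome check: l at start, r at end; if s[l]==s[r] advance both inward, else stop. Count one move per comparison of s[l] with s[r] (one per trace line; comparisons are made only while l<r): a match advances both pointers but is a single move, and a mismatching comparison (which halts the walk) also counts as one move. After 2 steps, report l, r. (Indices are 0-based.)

l=2, r=12

[0,14] 'z'=='z' → l++,r--
[1,13] 'a'=='a' → l++,r--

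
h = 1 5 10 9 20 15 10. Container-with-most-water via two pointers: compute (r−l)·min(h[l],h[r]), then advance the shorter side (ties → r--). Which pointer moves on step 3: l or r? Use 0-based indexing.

r

[0,6] min(1,10)*6=6 best=6 * → l++
[1,6] min(5,10)*5=25 best=25 * → l++
[2,6] min(10,10)*4=40 best=40 * → r--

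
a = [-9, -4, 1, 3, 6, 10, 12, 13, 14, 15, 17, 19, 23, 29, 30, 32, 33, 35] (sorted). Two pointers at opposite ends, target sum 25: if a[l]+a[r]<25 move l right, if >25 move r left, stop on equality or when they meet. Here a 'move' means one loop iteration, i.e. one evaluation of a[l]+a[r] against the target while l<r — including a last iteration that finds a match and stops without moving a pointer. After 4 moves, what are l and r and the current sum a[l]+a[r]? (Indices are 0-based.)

l=1, r=14, sum=26

l=0 r=17: -9+35=26 >25, r--
l=0 r=16: -9+33=24 <25, l++
l=1 r=16: -4+33=29 >25, r--
l=1 r=15: -4+32=28 >25, r--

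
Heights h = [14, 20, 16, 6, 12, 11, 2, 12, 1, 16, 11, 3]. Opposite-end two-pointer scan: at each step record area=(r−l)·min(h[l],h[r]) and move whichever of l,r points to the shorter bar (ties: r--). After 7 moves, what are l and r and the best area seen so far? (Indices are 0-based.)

l=1, r=5, best area=128

l=0 r=11: min(14,3)*11=33 best=33 *, r--
l=0 r=10: min(14,11)*10=110 best=110 *, r--
l=0 r=9: min(14,16)*9=126 best=126 *, l++
l=1 r=9: min(20,16)*8=128 best=128 *, r--
l=1 r=8: min(20,1)*7=7 best=128, r--
l=1 r=7: min(20,12)*6=72 best=128, r--
l=1 r=6: min(20,2)*5=10 best=128, r--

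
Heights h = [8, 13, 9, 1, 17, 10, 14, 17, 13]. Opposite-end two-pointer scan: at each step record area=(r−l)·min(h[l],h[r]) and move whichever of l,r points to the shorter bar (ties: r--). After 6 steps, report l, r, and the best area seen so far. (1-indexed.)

[1,9] min(8,13)*8=64 best=64 * → l++
[2,9] min(13,13)*7=91 best=91 * → r--
[2,8] min(13,17)*6=78 best=91 → l++
[3,8] min(9,17)*5=45 best=91 → l++
[4,8] min(1,17)*4=4 best=91 → l++
[5,8] min(17,17)*3=51 best=91 → r--

l=5, r=7, best area=91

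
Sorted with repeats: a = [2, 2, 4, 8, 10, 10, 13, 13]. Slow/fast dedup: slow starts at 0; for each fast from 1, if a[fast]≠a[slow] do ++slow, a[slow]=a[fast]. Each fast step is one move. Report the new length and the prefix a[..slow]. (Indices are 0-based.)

(s=0,f=1) a[fast]=2=a[slow] dup → fast++
(s=0,f=2) a[fast]=4≠a[slow]=2 write a[1]=4 → slow++,fast++
(s=1,f=3) a[fast]=8≠a[slow]=4 write a[2]=8 → slow++,fast++
(s=2,f=4) a[fast]=10≠a[slow]=8 write a[3]=10 → slow++,fast++
(s=3,f=5) a[fast]=10=a[slow] dup → fast++
(s=3,f=6) a[fast]=13≠a[slow]=10 write a[4]=13 → slow++,fast++
(s=4,f=7) a[fast]=13=a[slow] dup → fast++

length 5; prefix = [2, 4, 8, 10, 13]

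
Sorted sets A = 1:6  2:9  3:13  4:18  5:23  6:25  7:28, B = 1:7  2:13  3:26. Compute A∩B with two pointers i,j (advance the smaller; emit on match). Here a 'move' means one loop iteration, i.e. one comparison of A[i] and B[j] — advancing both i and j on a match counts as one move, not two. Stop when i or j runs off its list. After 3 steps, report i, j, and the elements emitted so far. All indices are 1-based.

i=1 j=1: 6<7, i++
i=2 j=1: 9>7, j++
i=2 j=2: 9<13, i++

i=3, j=2, emitted=[]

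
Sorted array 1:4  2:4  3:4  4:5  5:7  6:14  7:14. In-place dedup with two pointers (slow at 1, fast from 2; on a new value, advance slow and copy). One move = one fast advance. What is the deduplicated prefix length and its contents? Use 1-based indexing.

slow=1 fast=2: a[fast]=4=a[slow] dup, fast++
slow=1 fast=3: a[fast]=4=a[slow] dup, fast++
slow=1 fast=4: a[fast]=5≠a[slow]=4 write a[2]=5, slow++,fast++
slow=2 fast=5: a[fast]=7≠a[slow]=5 write a[3]=7, slow++,fast++
slow=3 fast=6: a[fast]=14≠a[slow]=7 write a[4]=14, slow++,fast++
slow=4 fast=7: a[fast]=14=a[slow] dup, fast++

length 4; prefix = [4, 5, 7, 14]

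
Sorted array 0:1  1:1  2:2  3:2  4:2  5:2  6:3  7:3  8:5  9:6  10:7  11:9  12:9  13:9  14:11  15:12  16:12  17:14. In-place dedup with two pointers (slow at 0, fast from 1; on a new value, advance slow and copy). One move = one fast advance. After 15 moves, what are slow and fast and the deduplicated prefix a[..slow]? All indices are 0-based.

slow=8, fast=16, prefix=[1, 2, 3, 5, 6, 7, 9, 11, 12]

slow=0 fast=1: a[fast]=1=a[slow] dup, fast++
slow=0 fast=2: a[fast]=2≠a[slow]=1 write a[1]=2, slow++,fast++
slow=1 fast=3: a[fast]=2=a[slow] dup, fast++
slow=1 fast=4: a[fast]=2=a[slow] dup, fast++
slow=1 fast=5: a[fast]=2=a[slow] dup, fast++
slow=1 fast=6: a[fast]=3≠a[slow]=2 write a[2]=3, slow++,fast++
slow=2 fast=7: a[fast]=3=a[slow] dup, fast++
slow=2 fast=8: a[fast]=5≠a[slow]=3 write a[3]=5, slow++,fast++
slow=3 fast=9: a[fast]=6≠a[slow]=5 write a[4]=6, slow++,fast++
slow=4 fast=10: a[fast]=7≠a[slow]=6 write a[5]=7, slow++,fast++
slow=5 fast=11: a[fast]=9≠a[slow]=7 write a[6]=9, slow++,fast++
slow=6 fast=12: a[fast]=9=a[slow] dup, fast++
slow=6 fast=13: a[fast]=9=a[slow] dup, fast++
slow=6 fast=14: a[fast]=11≠a[slow]=9 write a[7]=11, slow++,fast++
slow=7 fast=15: a[fast]=12≠a[slow]=11 write a[8]=12, slow++,fast++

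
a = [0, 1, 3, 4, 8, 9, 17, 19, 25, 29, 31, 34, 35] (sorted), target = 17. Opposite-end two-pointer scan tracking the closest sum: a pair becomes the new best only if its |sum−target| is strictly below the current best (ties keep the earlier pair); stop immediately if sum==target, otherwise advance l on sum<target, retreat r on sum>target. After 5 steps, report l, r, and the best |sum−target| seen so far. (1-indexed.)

l=1, r=8, best |Δ|=8

[1,13] 0+35=35 d=18 * → r--
[1,12] 0+34=34 d=17 * → r--
[1,11] 0+31=31 d=14 * → r--
[1,10] 0+29=29 d=12 * → r--
[1,9] 0+25=25 d=8 * → r--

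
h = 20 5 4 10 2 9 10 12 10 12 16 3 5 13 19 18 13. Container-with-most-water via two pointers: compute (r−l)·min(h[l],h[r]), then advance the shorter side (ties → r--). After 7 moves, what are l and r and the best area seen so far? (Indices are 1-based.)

[1,17] min(20,13)*16=208 best=208 * → r--
[1,16] min(20,18)*15=270 best=270 * → r--
[1,15] min(20,19)*14=266 best=270 → r--
[1,14] min(20,13)*13=169 best=270 → r--
[1,13] min(20,5)*12=60 best=270 → r--
[1,12] min(20,3)*11=33 best=270 → r--
[1,11] min(20,16)*10=160 best=270 → r--

l=1, r=10, best area=270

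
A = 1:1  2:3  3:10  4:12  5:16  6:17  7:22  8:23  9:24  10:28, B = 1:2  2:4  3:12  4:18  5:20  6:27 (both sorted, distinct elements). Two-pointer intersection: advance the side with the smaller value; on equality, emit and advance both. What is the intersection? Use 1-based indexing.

i=1 j=1: 1<2, i++
i=2 j=1: 3>2, j++
i=2 j=2: 3<4, i++
i=3 j=2: 10>4, j++
i=3 j=3: 10<12, i++
i=4 j=3: 12==12 emit, i++,j++
i=5 j=4: 16<18, i++
i=6 j=4: 17<18, i++
i=7 j=4: 22>18, j++
i=7 j=5: 22>20, j++
i=7 j=6: 22<27, i++
i=8 j=6: 23<27, i++
i=9 j=6: 24<27, i++
i=10 j=6: 28>27, j++

intersection = [12]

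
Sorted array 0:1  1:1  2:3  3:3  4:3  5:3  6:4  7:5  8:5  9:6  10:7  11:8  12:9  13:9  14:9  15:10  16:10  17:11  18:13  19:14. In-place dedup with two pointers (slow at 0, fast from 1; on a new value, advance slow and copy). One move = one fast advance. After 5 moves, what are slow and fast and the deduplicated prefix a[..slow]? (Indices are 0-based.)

slow=0 fast=1: a[fast]=1=a[slow] dup, fast++
slow=0 fast=2: a[fast]=3≠a[slow]=1 write a[1]=3, slow++,fast++
slow=1 fast=3: a[fast]=3=a[slow] dup, fast++
slow=1 fast=4: a[fast]=3=a[slow] dup, fast++
slow=1 fast=5: a[fast]=3=a[slow] dup, fast++

slow=1, fast=6, prefix=[1, 3]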